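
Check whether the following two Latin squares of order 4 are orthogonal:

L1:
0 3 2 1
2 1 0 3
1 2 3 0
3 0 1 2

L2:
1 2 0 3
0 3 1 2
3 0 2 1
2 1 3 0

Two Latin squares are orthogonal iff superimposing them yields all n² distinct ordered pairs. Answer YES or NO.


Form the n² = 16 superimposed pairs (L1[i][j], L2[i][j]), row by row (rows and columns indexed from 0):
row 0: (0,1) (3,2) (2,0) (1,3)
row 1: (2,0) (1,3) (0,1) (3,2)
row 2: (1,3) (2,0) (3,2) (0,1)
row 3: (3,2) (0,1) (1,3) (2,0)
Orthogonality requires all 16 pairs distinct.
But the pair (2,0) repeats: cell (0,2) has L1 = 2, L2 = 0, and cell (1,0) has L1 = 2, L2 = 0.
A repeated pair means some other pair never occurs (only 4 distinct pairs out of 16), so the squares are not orthogonal.
Conclusion: NO.

NO


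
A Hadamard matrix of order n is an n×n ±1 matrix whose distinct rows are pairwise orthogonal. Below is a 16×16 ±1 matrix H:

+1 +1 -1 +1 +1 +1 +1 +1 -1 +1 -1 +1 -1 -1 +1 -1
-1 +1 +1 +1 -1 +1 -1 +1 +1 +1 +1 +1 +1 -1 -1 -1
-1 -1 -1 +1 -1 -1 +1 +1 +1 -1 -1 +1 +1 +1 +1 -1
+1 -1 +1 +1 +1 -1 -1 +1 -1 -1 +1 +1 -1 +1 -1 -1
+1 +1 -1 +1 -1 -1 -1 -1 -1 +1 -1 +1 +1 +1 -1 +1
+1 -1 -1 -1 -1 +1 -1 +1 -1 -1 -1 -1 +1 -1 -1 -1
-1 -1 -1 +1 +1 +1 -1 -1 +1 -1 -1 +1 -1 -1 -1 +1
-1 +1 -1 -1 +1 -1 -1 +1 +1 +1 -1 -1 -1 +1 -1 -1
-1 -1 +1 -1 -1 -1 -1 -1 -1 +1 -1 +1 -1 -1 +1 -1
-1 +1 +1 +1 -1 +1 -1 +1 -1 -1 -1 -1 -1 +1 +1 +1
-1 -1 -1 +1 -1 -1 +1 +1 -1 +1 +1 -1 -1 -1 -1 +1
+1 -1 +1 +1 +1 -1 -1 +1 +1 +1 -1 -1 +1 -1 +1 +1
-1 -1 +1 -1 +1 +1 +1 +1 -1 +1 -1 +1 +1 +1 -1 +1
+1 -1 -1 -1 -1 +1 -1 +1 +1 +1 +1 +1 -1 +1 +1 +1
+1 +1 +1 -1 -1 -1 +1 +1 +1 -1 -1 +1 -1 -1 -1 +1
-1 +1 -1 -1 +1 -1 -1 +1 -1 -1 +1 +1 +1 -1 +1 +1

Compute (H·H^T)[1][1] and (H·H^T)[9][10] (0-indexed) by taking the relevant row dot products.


Row 1 of H: [-1, 1, 1, 1, -1, 1, -1, 1, 1, 1, 1, 1, 1, -1, -1, -1].
Row 9 of H: [-1, 1, 1, 1, -1, 1, -1, 1, -1, -1, -1, -1, -1, 1, 1, 1].
Row 10 of H: [-1, -1, -1, 1, -1, -1, 1, 1, -1, 1, 1, -1, -1, -1, -1, 1].
(H·H^T)[1][1] = Σ_j H[1][j]·H[1][j] = (-1)² + (1)² + (1)² + (1)² + (-1)² + (1)² + (-1)² + (1)² + (1)² + (1)² + (1)² + (1)² + (1)² + (-1)² + (-1)² + (-1)² = 1 + 1 + 1 + 1 + 1 + 1 + 1 + 1 + 1 + 1 + 1 + 1 + 1 + 1 + 1 + 1 = 16.
(H·H^T)[9][10] = Σ_j H[9][j]·H[10][j] = (-1)·(-1) + (1)·(-1) + (1)·(-1) + (1)·(1) + (-1)·(-1) + (1)·(-1) + (-1)·(1) + (1)·(1) + (-1)·(-1) + (-1)·(1) + (-1)·(1) + (-1)·(-1) + (-1)·(-1) + (1)·(-1) + (1)·(-1) + (1)·(1) = 1 + -1 + -1 + 1 + 1 + -1 + -1 + 1 + 1 + -1 + -1 + 1 + 1 + -1 + -1 + 1 = 0.
So rows 9 and 10 are orthogonal; the diagonal entry equals n = 16.

(1,1) entry = 16; (9,10) entry = 0.


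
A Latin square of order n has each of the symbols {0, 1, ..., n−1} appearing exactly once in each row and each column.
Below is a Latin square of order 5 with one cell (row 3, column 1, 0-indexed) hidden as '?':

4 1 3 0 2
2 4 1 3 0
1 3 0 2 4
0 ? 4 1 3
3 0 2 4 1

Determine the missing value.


Row 3 contains symbols [0, 1, 3, 4] — missing [2].
Column 1 contains symbols [0, 1, 3, 4] — missing [2].
The missing symbol must appear in both missing sets; intersection = [2].
Therefore the hidden value is 2.

Missing value = 2.


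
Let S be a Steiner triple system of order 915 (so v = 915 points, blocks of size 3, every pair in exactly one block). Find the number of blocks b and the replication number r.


An STS(v) is a 2-(v, 3, 1) BIBD: block size k = 3, λ = 1.
Replication: r(k − 1) = λ(v − 1) ⇒ r·2 = 915 − 1 = 914 ⇒ r = 457.
Block count: b = v(v − 1)/6 = 915·914/6 = 836310/6 = 139385.
(Check via bk = vr: 139385·3 = 418155 = 915·457 = 418155 ✓.)

r = 457, b = 139385.


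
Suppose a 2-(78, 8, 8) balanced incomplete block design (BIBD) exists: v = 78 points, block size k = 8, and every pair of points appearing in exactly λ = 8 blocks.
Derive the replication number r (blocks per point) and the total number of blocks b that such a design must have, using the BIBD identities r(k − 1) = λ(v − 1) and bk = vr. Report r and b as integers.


Any 2-(v, k, λ) BIBD satisfies two necessary conditions:
  (i)  Each point sits in r blocks, and counting incidences through any fixed point gives r(k − 1) = λ(v − 1), so r = λ(v − 1)/(k − 1).
  (ii) Total incidences bk = vr, so b = vr/k.
Step 1: r = λ(v − 1)/(k − 1) = 8·(78 − 1)/(8 − 1) = 8·77/7 = 616/7 = 88.
Step 2: b = vr/k = 78·88/8 = 6864/8 = 858.
Check integrality: r = 88 ∈ Z ✓, b = 858 ∈ Z ✓.
(These identities are necessary conditions: they determine r and b for any design with these parameters, but do not by themselves prove that one exists.)

r = 88, b = 858.


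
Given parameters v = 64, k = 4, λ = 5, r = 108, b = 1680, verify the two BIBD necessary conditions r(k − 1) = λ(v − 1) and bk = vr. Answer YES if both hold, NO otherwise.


Condition (i): r(k − 1) = 108·3 = 324; λ(v − 1) = 5·63 = 315. Match? NO.
Condition (ii): bk = 1680·4 = 6720; vr = 64·108 = 6912. Match? NO.
Both conditions hold? NO.

NO


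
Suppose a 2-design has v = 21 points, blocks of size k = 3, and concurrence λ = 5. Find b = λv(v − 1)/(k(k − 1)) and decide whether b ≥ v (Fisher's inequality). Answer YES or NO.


r = λ(v − 1)/(k − 1) = 5·20/2 = 50.
b = vr/k = 21·50/3 = 350.
Fisher's inequality: b ≥ v ⇔ 350 ≥ 21? YES.

YES


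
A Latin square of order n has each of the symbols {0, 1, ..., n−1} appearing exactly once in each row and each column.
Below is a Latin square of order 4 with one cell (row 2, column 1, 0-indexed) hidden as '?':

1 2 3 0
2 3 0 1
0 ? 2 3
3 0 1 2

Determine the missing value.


Row 2 contains symbols [0, 2, 3] — missing [1].
Column 1 contains symbols [0, 2, 3] — missing [1].
The missing symbol must appear in both missing sets; intersection = [1].
Therefore the hidden value is 1.

Missing value = 1.


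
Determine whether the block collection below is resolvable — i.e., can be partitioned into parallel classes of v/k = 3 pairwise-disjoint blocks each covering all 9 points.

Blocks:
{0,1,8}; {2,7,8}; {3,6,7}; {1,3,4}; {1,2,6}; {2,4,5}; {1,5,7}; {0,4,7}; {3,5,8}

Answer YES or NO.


v = 9, block size k = 3, number of blocks = 9.
For resolvability, blocks must partition into parallel classes of size v/k = 3.
Total blocks must therefore be a multiple of 3: 9 = 3·3 + 0 ⇒ divisible ✓.
Consider block {2,7,8}. The only other block(s) in the collection disjoint from it are {1,3,4} — just 1 block(s). Any parallel class containing {2,7,8} would need 2 other blocks each disjoint from it, so no parallel class of size 3 can contain {2,7,8}.
Since every block must belong to some parallel class in a resolution, the collection cannot be partitioned into parallel classes.
Resolvable? NO.

NO


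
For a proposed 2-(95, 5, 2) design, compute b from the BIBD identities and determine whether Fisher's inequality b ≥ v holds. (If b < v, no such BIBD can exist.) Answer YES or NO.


r = λ(v − 1)/(k − 1) = 2·94/4 = 47.
b = vr/k = 95·47/5 = 893.
Fisher's inequality: b ≥ v ⇔ 893 ≥ 95? YES.

YES


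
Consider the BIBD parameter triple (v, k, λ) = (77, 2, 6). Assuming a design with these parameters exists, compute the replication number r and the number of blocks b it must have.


Any 2-(v, k, λ) BIBD satisfies two necessary conditions:
  (i)  Each point sits in r blocks, and counting incidences through any fixed point gives r(k − 1) = λ(v − 1), so r = λ(v − 1)/(k − 1).
  (ii) Total incidences bk = vr, so b = vr/k.
Step 1: r = λ(v − 1)/(k − 1) = 6·(77 − 1)/(2 − 1) = 6·76/1 = 456/1 = 456.
Step 2: b = vr/k = 77·456/2 = 35112/2 = 17556.
Check integrality: r = 456 ∈ Z ✓, b = 17556 ∈ Z ✓.
(These identities are necessary conditions: they determine r and b for any design with these parameters, but do not by themselves prove that one exists.)

r = 456, b = 17556.


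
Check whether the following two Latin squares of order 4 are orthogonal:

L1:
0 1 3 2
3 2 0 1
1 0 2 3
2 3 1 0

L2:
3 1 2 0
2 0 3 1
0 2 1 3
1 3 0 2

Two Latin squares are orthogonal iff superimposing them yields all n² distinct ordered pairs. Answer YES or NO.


Form the n² = 16 superimposed pairs (L1[i][j], L2[i][j]), row by row (rows and columns indexed from 0):
row 0: (0,3) (1,1) (3,2) (2,0)
row 1: (3,2) (2,0) (0,3) (1,1)
row 2: (1,0) (0,2) (2,1) (3,3)
row 3: (2,1) (3,3) (1,0) (0,2)
Orthogonality requires all 16 pairs distinct.
But the pair (3,2) repeats: cell (0,2) has L1 = 3, L2 = 2, and cell (1,0) has L1 = 3, L2 = 2.
A repeated pair means some other pair never occurs (only 8 distinct pairs out of 16), so the squares are not orthogonal.
Conclusion: NO.

NO


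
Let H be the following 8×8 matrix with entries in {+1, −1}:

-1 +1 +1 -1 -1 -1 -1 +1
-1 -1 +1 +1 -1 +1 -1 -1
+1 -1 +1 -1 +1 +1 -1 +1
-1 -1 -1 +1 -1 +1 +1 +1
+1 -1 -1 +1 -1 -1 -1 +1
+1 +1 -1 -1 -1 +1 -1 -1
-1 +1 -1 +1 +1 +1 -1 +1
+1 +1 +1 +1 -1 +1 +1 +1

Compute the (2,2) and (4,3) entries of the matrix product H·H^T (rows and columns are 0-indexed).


Row 2 of H: [1, -1, 1, -1, 1, 1, -1, 1].
Row 3 of H: [-1, -1, -1, 1, -1, 1, 1, 1].
Row 4 of H: [1, -1, -1, 1, -1, -1, -1, 1].
(H·H^T)[2][2] = Σ_j H[2][j]·H[2][j] = (1)² + (-1)² + (1)² + (-1)² + (1)² + (1)² + (-1)² + (1)² = 1 + 1 + 1 + 1 + 1 + 1 + 1 + 1 = 8.
(H·H^T)[4][3] = Σ_j H[4][j]·H[3][j] = (1)·(-1) + (-1)·(-1) + (-1)·(-1) + (1)·(1) + (-1)·(-1) + (-1)·(1) + (-1)·(1) + (1)·(1) = -1 + 1 + 1 + 1 + 1 + -1 + -1 + 1 = 2.
Rows 4 and 3 are not orthogonal (dot product = 2 ≠ 0), so H is not a Hadamard matrix.

(2,2) entry = 8; (4,3) entry = 2.


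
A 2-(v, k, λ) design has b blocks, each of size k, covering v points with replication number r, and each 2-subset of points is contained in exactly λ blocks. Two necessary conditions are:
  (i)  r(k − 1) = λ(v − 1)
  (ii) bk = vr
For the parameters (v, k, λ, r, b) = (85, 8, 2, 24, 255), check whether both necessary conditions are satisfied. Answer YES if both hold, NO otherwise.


Condition (i): r(k − 1) = 24·7 = 168; λ(v − 1) = 2·84 = 168. Match? YES.
Condition (ii): bk = 255·8 = 2040; vr = 85·24 = 2040. Match? YES.
Both conditions hold? YES.

YES


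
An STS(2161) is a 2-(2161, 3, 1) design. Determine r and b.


An STS(v) is a 2-(v, 3, 1) BIBD: block size k = 3, λ = 1.
Replication: r(k − 1) = λ(v − 1) ⇒ r·2 = 2161 − 1 = 2160 ⇒ r = 1080.
Block count: bk = vr ⇒ b·3 = 2161·1080 = 2333880 ⇒ b = 777960.

r = 1080, b = 777960.


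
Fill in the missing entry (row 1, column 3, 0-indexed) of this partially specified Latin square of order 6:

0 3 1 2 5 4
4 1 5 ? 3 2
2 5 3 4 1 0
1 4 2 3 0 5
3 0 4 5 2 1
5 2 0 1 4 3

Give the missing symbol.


Row 1 contains symbols [1, 2, 3, 4, 5] — missing [0].
Column 3 contains symbols [1, 2, 3, 4, 5] — missing [0].
The missing symbol must appear in both missing sets; intersection = [0].
Therefore the hidden value is 0.

Missing value = 0.


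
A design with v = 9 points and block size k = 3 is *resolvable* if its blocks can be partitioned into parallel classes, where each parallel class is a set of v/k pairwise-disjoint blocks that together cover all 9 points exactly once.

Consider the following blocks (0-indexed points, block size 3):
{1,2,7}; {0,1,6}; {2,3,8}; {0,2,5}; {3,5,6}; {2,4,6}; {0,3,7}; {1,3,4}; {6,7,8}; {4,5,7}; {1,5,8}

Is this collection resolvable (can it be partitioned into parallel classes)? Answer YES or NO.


v = 9, block size k = 3, number of blocks = 11.
For resolvability, blocks must partition into parallel classes of size v/k = 3.
Total blocks must therefore be a multiple of 3: 11 = 3·3 + 2 ⇒ not divisible ✗.
Resolvable? NO.

NO


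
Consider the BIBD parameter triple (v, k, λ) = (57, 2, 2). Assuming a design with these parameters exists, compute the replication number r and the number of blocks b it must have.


Any 2-(v, k, λ) BIBD satisfies two necessary conditions:
  (i)  Each point sits in r blocks, and counting incidences through any fixed point gives r(k − 1) = λ(v − 1), so r = λ(v − 1)/(k − 1).
  (ii) Total incidences bk = vr, so b = vr/k.
Step 1: r = λ(v − 1)/(k − 1) = 2·(57 − 1)/(2 − 1) = 2·56/1 = 112/1 = 112.
Step 2: b = vr/k = 57·112/2 = 6384/2 = 3192.
Check integrality: r = 112 ∈ Z ✓, b = 3192 ∈ Z ✓.
(These identities are necessary conditions: they determine r and b for any design with these parameters, but do not by themselves prove that one exists.)

r = 112, b = 3192.


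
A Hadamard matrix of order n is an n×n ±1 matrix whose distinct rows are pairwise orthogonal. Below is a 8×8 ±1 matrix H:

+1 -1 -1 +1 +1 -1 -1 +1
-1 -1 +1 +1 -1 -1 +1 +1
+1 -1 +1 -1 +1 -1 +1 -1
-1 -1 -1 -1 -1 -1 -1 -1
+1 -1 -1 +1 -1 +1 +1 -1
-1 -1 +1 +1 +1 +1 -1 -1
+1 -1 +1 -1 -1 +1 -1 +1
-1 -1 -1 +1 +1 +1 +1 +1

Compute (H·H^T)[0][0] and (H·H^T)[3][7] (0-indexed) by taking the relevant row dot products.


Row 0 of H: [1, -1, -1, 1, 1, -1, -1, 1].
Row 3 of H: [-1, -1, -1, -1, -1, -1, -1, -1].
Row 7 of H: [-1, -1, -1, 1, 1, 1, 1, 1].
(H·H^T)[0][0] = Σ_j H[0][j]·H[0][j] = (1)² + (-1)² + (-1)² + (1)² + (1)² + (-1)² + (-1)² + (1)² = 1 + 1 + 1 + 1 + 1 + 1 + 1 + 1 = 8.
(H·H^T)[3][7] = Σ_j H[3][j]·H[7][j] = (-1)·(-1) + (-1)·(-1) + (-1)·(-1) + (-1)·(1) + (-1)·(1) + (-1)·(1) + (-1)·(1) + (-1)·(1) = 1 + 1 + 1 + -1 + -1 + -1 + -1 + -1 = -2.
Rows 3 and 7 are not orthogonal (dot product = -2 ≠ 0), so H is not a Hadamard matrix.

(0,0) entry = 8; (3,7) entry = -2.


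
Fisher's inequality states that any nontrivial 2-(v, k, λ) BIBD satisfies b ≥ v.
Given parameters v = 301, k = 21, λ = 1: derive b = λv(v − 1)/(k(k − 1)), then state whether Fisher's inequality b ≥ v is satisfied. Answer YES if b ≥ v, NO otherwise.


r = λ(v − 1)/(k − 1) = 1·300/20 = 15.
b = vr/k = 301·15/21 = 215.
Fisher's inequality: b ≥ v ⇔ 215 ≥ 301? NO.

NO


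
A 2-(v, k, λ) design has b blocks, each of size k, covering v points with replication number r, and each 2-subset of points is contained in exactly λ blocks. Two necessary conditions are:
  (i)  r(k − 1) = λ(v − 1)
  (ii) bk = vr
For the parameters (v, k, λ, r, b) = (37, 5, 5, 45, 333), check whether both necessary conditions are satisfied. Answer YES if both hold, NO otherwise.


Condition (i): r(k − 1) = 45·4 = 180; λ(v − 1) = 5·36 = 180. Match? YES.
Condition (ii): bk = 333·5 = 1665; vr = 37·45 = 1665. Match? YES.
Both conditions hold? YES.

YES


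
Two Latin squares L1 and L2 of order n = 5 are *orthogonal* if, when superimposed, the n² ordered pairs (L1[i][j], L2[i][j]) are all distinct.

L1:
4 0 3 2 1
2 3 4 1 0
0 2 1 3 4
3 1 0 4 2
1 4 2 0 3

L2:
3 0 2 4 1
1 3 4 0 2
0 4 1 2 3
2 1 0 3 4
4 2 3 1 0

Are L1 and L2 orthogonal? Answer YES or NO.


Form the n² = 25 superimposed pairs (L1[i][j], L2[i][j]), row by row (rows and columns indexed from 0):
row 0: (4,3) (0,0) (3,2) (2,4) (1,1)
row 1: (2,1) (3,3) (4,4) (1,0) (0,2)
row 2: (0,0) (2,4) (1,1) (3,2) (4,3)
row 3: (3,2) (1,1) (0,0) (4,3) (2,4)
row 4: (1,4) (4,2) (2,3) (0,1) (3,0)
Orthogonality requires all 25 pairs distinct.
But the pair (0,0) repeats: cell (0,1) has L1 = 0, L2 = 0, and cell (2,0) has L1 = 0, L2 = 0.
A repeated pair means some other pair never occurs (only 15 distinct pairs out of 25), so the squares are not orthogonal.
Conclusion: NO.

NO


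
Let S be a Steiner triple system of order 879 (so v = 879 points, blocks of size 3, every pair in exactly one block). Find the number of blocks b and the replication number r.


An STS(v) is a 2-(v, 3, 1) BIBD: block size k = 3, λ = 1.
Replication: r(k − 1) = λ(v − 1) ⇒ r·2 = 879 − 1 = 878 ⇒ r = 439.
Block count: bk = vr ⇒ b·3 = 879·439 = 385881 ⇒ b = 128627.
(Check via b = v(v − 1)/6 = 879·878/6 = 771762/6 = 128627.)

r = 439, b = 128627.


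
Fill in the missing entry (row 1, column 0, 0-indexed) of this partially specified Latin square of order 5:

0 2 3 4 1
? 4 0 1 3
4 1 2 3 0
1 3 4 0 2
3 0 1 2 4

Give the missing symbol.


Row 1 contains symbols [0, 1, 3, 4] — missing [2].
Column 0 contains symbols [0, 1, 3, 4] — missing [2].
The missing symbol must appear in both missing sets; intersection = [2].
Therefore the hidden value is 2.

Missing value = 2.


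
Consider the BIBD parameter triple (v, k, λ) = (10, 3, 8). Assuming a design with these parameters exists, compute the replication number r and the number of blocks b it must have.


Any 2-(v, k, λ) BIBD satisfies two necessary conditions:
  (i)  Each point sits in r blocks, and counting incidences through any fixed point gives r(k − 1) = λ(v − 1), so r = λ(v − 1)/(k − 1).
  (ii) Total incidences bk = vr, so b = vr/k.
Step 1: r = λ(v − 1)/(k − 1) = 8·(10 − 1)/(3 − 1) = 8·9/2 = 72/2 = 36.
Step 2: b = vr/k = 10·36/3 = 360/3 = 120.
Check integrality: r = 36 ∈ Z ✓, b = 120 ∈ Z ✓.
(These identities are necessary conditions: they determine r and b for any design with these parameters, but do not by themselves prove that one exists.)

r = 36, b = 120.


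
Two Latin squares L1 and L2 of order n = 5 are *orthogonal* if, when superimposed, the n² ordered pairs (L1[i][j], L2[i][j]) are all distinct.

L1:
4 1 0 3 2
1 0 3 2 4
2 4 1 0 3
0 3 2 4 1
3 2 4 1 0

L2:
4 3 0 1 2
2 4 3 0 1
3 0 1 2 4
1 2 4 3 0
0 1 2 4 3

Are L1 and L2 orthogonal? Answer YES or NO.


Form the n² = 25 superimposed pairs (L1[i][j], L2[i][j]), row by row (rows and columns indexed from 0):
row 0: (4,4) (1,3) (0,0) (3,1) (2,2)
row 1: (1,2) (0,4) (3,3) (2,0) (4,1)
row 2: (2,3) (4,0) (1,1) (0,2) (3,4)
row 3: (0,1) (3,2) (2,4) (4,3) (1,0)
row 4: (3,0) (2,1) (4,2) (1,4) (0,3)
Orthogonality requires all 25 pairs distinct.
Check by first coordinate: for each symbol s of L1, list the L2 entries in the n cells where L1 = s; they must all differ.
  L1 = 0: L2 entries (in reading order) 0, 4, 2, 1, 3 — all 5 distinct ✓
  L1 = 1: L2 entries (in reading order) 3, 2, 1, 0, 4 — all 5 distinct ✓
  L1 = 2: L2 entries (in reading order) 2, 0, 3, 4, 1 — all 5 distinct ✓
  L1 = 3: L2 entries (in reading order) 1, 3, 4, 2, 0 — all 5 distinct ✓
  L1 = 4: L2 entries (in reading order) 4, 1, 0, 3, 2 — all 5 distinct ✓
Every symbol of L1 meets every symbol of L2 exactly once, so all 25 pairs are distinct (25 of 25).
Conclusion: YES.

YES


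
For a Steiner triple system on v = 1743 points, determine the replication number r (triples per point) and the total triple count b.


An STS(v) is a 2-(v, 3, 1) BIBD: block size k = 3, λ = 1.
Replication: r(k − 1) = λ(v − 1) ⇒ r·2 = 1743 − 1 = 1742 ⇒ r = 871.
Block count: bk = vr ⇒ b·3 = 1743·871 = 1518153 ⇒ b = 506051.
(Check via b = v(v − 1)/6 = 1743·1742/6 = 3036306/6 = 506051.)

r = 871, b = 506051.


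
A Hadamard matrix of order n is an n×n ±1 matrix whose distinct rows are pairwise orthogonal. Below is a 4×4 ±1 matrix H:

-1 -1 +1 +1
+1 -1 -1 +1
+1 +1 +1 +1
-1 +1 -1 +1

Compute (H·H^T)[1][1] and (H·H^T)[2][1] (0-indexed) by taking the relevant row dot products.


Row 1 of H: [1, -1, -1, 1].
Row 2 of H: [1, 1, 1, 1].
(H·H^T)[1][1] = Σ_j H[1][j]·H[1][j] = (1)² + (-1)² + (-1)² + (1)² = 1 + 1 + 1 + 1 = 4.
(H·H^T)[2][1] = Σ_j H[2][j]·H[1][j] = (1)·(1) + (1)·(-1) + (1)·(-1) + (1)·(1) = 1 + -1 + -1 + 1 = 0.
So rows 2 and 1 are orthogonal; the diagonal entry equals n = 4.

(1,1) entry = 4; (2,1) entry = 0.


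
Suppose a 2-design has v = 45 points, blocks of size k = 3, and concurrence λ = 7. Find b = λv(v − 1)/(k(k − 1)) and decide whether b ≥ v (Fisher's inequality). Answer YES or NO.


r = λ(v − 1)/(k − 1) = 7·44/2 = 154.
b = vr/k = 45·154/3 = 2310.
Fisher's inequality: b ≥ v ⇔ 2310 ≥ 45? YES.

YES


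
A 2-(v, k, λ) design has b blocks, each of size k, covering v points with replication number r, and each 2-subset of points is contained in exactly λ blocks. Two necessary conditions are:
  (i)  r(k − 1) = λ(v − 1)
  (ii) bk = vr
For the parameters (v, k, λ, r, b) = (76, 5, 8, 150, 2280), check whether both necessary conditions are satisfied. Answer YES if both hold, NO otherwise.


Condition (i): r(k − 1) = 150·4 = 600; λ(v − 1) = 8·75 = 600. Match? YES.
Condition (ii): bk = 2280·5 = 11400; vr = 76·150 = 11400. Match? YES.
Both conditions hold? YES.

YES


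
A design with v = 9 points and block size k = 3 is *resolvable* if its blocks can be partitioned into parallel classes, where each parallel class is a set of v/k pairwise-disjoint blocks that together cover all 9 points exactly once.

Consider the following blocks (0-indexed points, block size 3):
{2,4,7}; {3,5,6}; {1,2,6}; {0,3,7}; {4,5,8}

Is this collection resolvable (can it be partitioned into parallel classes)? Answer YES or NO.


v = 9, block size k = 3, number of blocks = 5.
For resolvability, blocks must partition into parallel classes of size v/k = 3.
Total blocks must therefore be a multiple of 3: 5 = 3·1 + 2 ⇒ not divisible ✗.
Resolvable? NO.

NO


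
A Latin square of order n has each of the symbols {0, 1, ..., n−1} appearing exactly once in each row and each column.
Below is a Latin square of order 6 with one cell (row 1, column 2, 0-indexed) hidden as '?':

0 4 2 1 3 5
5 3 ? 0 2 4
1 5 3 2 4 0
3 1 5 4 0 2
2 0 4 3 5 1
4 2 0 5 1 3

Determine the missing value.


Row 1 contains symbols [0, 2, 3, 4, 5] — missing [1].
Column 2 contains symbols [0, 2, 3, 4, 5] — missing [1].
The missing symbol must appear in both missing sets; intersection = [1].
Therefore the hidden value is 1.

Missing value = 1.


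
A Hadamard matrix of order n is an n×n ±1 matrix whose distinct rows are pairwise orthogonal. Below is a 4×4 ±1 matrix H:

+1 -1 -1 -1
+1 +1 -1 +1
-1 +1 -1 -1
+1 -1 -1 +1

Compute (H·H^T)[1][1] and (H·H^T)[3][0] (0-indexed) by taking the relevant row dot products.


Row 0 of H: [1, -1, -1, -1].
Row 1 of H: [1, 1, -1, 1].
Row 3 of H: [1, -1, -1, 1].
(H·H^T)[1][1] = Σ_j H[1][j]·H[1][j] = (1)² + (1)² + (-1)² + (1)² = 1 + 1 + 1 + 1 = 4.
(H·H^T)[3][0] = Σ_j H[3][j]·H[0][j] = (1)·(1) + (-1)·(-1) + (-1)·(-1) + (1)·(-1) = 1 + 1 + 1 + -1 = 2.
Rows 3 and 0 are not orthogonal (dot product = 2 ≠ 0), so H is not a Hadamard matrix.

(1,1) entry = 4; (3,0) entry = 2.


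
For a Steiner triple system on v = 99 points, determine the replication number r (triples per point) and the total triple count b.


An STS(v) is a 2-(v, 3, 1) BIBD: block size k = 3, λ = 1.
Replication: r(k − 1) = λ(v − 1) ⇒ r·2 = 99 − 1 = 98 ⇒ r = 49.
Block count: bk = vr ⇒ b·3 = 99·49 = 4851 ⇒ b = 1617.

r = 49, b = 1617.


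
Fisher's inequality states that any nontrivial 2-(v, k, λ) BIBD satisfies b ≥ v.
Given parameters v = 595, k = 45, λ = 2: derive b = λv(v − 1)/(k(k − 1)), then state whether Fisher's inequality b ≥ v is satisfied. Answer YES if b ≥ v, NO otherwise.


b = λv(v − 1)/(k(k − 1)) = 2·595·594/(45·44) = 706860/1980 = 357.
Compare with v = 595: b < v, so Fisher's inequality fails.

NO


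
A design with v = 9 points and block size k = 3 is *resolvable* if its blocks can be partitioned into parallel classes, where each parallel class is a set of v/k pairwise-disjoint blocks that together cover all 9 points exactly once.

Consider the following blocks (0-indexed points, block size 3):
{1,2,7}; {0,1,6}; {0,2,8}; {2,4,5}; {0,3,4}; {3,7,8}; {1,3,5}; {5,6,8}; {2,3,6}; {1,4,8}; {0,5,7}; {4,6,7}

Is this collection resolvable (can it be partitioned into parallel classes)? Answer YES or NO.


v = 9, block size k = 3, number of blocks = 12.
For resolvability, blocks must partition into parallel classes of size v/k = 3.
Total blocks must therefore be a multiple of 3: 12 = 3·4 + 0 ⇒ divisible ✓.
Greedy packing gives 4 candidate class(es). Each should be a full parallel class (size 3, covers all 9 points).
  Class 1 (3 blocks): {1,2,7}; {0,3,4}; {5,6,8}. Points covered: [0, 1, 2, 3, 4, 5, 6, 7, 8].
  Class 2 (3 blocks): {0,1,6}; {2,4,5}; {3,7,8}. Points covered: [0, 1, 2, 3, 4, 5, 6, 7, 8].
  Class 3 (3 blocks): {0,2,8}; {1,3,5}; {4,6,7}. Points covered: [0, 1, 2, 3, 4, 5, 6, 7, 8].
  Class 4 (3 blocks): {2,3,6}; {1,4,8}; {0,5,7}. Points covered: [0, 1, 2, 3, 4, 5, 6, 7, 8].
All classes full (size 3)? YES. All classes cover every point? YES.
Resolvable? YES.

YES


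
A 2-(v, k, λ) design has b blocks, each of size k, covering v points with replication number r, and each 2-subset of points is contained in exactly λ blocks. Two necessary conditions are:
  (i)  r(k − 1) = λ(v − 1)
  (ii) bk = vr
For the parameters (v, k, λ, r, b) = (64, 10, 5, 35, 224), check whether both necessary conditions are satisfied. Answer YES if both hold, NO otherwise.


Condition (i): r(k − 1) = 35·9 = 315; λ(v − 1) = 5·63 = 315. Match? YES.
Condition (ii): bk = 224·10 = 2240; vr = 64·35 = 2240. Match? YES.
Both conditions hold? YES.

YES


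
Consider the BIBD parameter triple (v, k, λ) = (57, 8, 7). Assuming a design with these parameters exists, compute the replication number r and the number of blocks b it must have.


Any 2-(v, k, λ) BIBD satisfies two necessary conditions:
  (i)  Each point sits in r blocks, and counting incidences through any fixed point gives r(k − 1) = λ(v − 1), so r = λ(v − 1)/(k − 1).
  (ii) Total incidences bk = vr, so b = vr/k.
Step 1: r = λ(v − 1)/(k − 1) = 7·(57 − 1)/(8 − 1) = 7·56/7 = 392/7 = 56.
Step 2: b = vr/k = 57·56/8 = 3192/8 = 399.
Check integrality: r = 56 ∈ Z ✓, b = 399 ∈ Z ✓.
(These identities are necessary conditions: they determine r and b for any design with these parameters, but do not by themselves prove that one exists.)

r = 56, b = 399.


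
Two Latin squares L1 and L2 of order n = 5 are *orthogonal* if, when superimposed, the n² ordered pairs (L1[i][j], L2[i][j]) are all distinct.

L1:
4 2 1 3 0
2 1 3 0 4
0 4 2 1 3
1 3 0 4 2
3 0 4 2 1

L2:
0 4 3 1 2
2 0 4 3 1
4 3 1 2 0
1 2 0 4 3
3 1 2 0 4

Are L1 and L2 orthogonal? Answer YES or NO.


Form the n² = 25 superimposed pairs (L1[i][j], L2[i][j]), row by row (rows and columns indexed from 0):
row 0: (4,0) (2,4) (1,3) (3,1) (0,2)
row 1: (2,2) (1,0) (3,4) (0,3) (4,1)
row 2: (0,4) (4,3) (2,1) (1,2) (3,0)
row 3: (1,1) (3,2) (0,0) (4,4) (2,3)
row 4: (3,3) (0,1) (4,2) (2,0) (1,4)
Orthogonality requires all 25 pairs distinct.
Check by first coordinate: for each symbol s of L1, list the L2 entries in the n cells where L1 = s; they must all differ.
  L1 = 0: L2 entries (in reading order) 2, 3, 4, 0, 1 — all 5 distinct ✓
  L1 = 1: L2 entries (in reading order) 3, 0, 2, 1, 4 — all 5 distinct ✓
  L1 = 2: L2 entries (in reading order) 4, 2, 1, 3, 0 — all 5 distinct ✓
  L1 = 3: L2 entries (in reading order) 1, 4, 0, 2, 3 — all 5 distinct ✓
  L1 = 4: L2 entries (in reading order) 0, 1, 3, 4, 2 — all 5 distinct ✓
Every symbol of L1 meets every symbol of L2 exactly once, so all 25 pairs are distinct (25 of 25).
Conclusion: YES.

YES


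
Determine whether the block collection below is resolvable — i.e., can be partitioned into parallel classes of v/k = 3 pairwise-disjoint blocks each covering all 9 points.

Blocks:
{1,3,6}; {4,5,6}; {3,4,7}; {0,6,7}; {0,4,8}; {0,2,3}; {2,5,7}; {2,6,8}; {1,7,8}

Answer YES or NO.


v = 9, block size k = 3, number of blocks = 9.
For resolvability, blocks must partition into parallel classes of size v/k = 3.
Total blocks must therefore be a multiple of 3: 9 = 3·3 + 0 ⇒ divisible ✓.
Consider block {3,4,7}. The only other block(s) in the collection disjoint from it are {2,6,8} — just 1 block(s). Any parallel class containing {3,4,7} would need 2 other blocks each disjoint from it, so no parallel class of size 3 can contain {3,4,7}.
Since every block must belong to some parallel class in a resolution, the collection cannot be partitioned into parallel classes.
Resolvable? NO.

NO


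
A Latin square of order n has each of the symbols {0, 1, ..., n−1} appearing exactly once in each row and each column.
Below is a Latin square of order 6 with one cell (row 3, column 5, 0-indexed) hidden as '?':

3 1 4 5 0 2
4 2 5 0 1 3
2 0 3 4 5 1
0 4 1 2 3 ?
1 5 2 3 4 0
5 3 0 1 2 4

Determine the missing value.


Row 3 contains symbols [0, 1, 2, 3, 4] — missing [5].
Column 5 contains symbols [0, 1, 2, 3, 4] — missing [5].
The missing symbol must appear in both missing sets; intersection = [5].
Therefore the hidden value is 5.

Missing value = 5.


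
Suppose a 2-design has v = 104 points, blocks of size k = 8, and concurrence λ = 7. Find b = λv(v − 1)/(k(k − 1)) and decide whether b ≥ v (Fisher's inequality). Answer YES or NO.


r = λ(v − 1)/(k − 1) = 7·103/7 = 103.
b = vr/k = 104·103/8 = 1339.
Fisher's inequality: b ≥ v ⇔ 1339 ≥ 104? YES.

YES


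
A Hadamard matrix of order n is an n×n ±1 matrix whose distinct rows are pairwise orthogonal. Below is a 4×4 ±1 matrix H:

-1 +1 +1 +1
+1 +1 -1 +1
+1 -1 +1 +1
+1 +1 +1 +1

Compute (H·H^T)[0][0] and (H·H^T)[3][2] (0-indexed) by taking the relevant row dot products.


Row 0 of H: [-1, 1, 1, 1].
Row 2 of H: [1, -1, 1, 1].
Row 3 of H: [1, 1, 1, 1].
(H·H^T)[0][0] = Σ_j H[0][j]·H[0][j] = (-1)² + (1)² + (1)² + (1)² = 1 + 1 + 1 + 1 = 4.
(H·H^T)[3][2] = Σ_j H[3][j]·H[2][j] = (1)·(1) + (1)·(-1) + (1)·(1) + (1)·(1) = 1 + -1 + 1 + 1 = 2.
Rows 3 and 2 are not orthogonal (dot product = 2 ≠ 0), so H is not a Hadamard matrix.

(0,0) entry = 4; (3,2) entry = 2.


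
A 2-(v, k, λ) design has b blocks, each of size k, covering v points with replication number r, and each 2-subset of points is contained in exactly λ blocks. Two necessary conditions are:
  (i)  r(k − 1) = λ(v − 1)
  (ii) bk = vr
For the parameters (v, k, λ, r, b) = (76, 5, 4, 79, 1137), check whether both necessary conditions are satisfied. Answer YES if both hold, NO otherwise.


Condition (i): r(k − 1) = 79·4 = 316; λ(v − 1) = 4·75 = 300. Match? NO.
Condition (ii): bk = 1137·5 = 5685; vr = 76·79 = 6004. Match? NO.
Both conditions hold? NO.

NO


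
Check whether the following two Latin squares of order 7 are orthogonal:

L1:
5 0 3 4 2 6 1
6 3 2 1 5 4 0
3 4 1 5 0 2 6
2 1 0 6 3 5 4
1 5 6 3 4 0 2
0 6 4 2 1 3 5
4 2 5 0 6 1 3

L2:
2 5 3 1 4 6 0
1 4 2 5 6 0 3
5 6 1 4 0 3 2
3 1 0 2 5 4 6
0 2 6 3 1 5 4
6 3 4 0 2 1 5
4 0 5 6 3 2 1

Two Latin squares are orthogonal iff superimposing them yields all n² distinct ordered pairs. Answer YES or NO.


Form the n² = 49 superimposed pairs (L1[i][j], L2[i][j]), row by row (rows and columns indexed from 0):
row 0: (5,2) (0,5) (3,3) (4,1) (2,4) (6,6) (1,0)
row 1: (6,1) (3,4) (2,2) (1,5) (5,6) (4,0) (0,3)
row 2: (3,5) (4,6) (1,1) (5,4) (0,0) (2,3) (6,2)
row 3: (2,3) (1,1) (0,0) (6,2) (3,5) (5,4) (4,6)
row 4: (1,0) (5,2) (6,6) (3,3) (4,1) (0,5) (2,4)
row 5: (0,6) (6,3) (4,4) (2,0) (1,2) (3,1) (5,5)
row 6: (4,4) (2,0) (5,5) (0,6) (6,3) (1,2) (3,1)
Orthogonality requires all 49 pairs distinct.
But the pair (2,3) repeats: cell (2,5) has L1 = 2, L2 = 3, and cell (3,0) has L1 = 2, L2 = 3.
A repeated pair means some other pair never occurs (only 28 distinct pairs out of 49), so the squares are not orthogonal.
Conclusion: NO.

NO


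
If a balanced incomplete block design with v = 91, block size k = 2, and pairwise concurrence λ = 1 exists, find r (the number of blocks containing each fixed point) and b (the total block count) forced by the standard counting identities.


Any 2-(v, k, λ) BIBD satisfies two necessary conditions:
  (i)  Each point sits in r blocks, and counting incidences through any fixed point gives r(k − 1) = λ(v − 1), so r = λ(v − 1)/(k − 1).
  (ii) Total incidences bk = vr, so b = vr/k.
Step 1: r = λ(v − 1)/(k − 1) = 1·(91 − 1)/(2 − 1) = 1·90/1 = 90/1 = 90.
Step 2: b = vr/k = 91·90/2 = 8190/2 = 4095.
Check integrality: r = 90 ∈ Z ✓, b = 4095 ∈ Z ✓.
(These identities are necessary conditions: they determine r and b for any design with these parameters, but do not by themselves prove that one exists.)

r = 90, b = 4095.


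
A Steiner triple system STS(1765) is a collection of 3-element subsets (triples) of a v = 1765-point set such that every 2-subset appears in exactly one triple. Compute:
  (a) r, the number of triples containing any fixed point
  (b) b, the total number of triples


An STS(v) is a 2-(v, 3, 1) BIBD: block size k = 3, λ = 1.
Replication: r(k − 1) = λ(v − 1) ⇒ r·2 = 1765 − 1 = 1764 ⇒ r = 882.
Block count: bk = vr ⇒ b·3 = 1765·882 = 1556730 ⇒ b = 518910.

r = 882, b = 518910.


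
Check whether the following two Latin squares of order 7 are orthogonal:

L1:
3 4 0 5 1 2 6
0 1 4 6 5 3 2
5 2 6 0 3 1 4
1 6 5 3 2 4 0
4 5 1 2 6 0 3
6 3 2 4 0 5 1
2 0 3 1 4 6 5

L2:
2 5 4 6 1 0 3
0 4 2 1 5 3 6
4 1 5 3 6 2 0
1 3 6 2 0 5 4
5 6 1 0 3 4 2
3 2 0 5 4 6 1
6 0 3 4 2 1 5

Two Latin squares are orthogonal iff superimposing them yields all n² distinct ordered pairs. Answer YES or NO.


Form the n² = 49 superimposed pairs (L1[i][j], L2[i][j]), row by row (rows and columns indexed from 0):
row 0: (3,2) (4,5) (0,4) (5,6) (1,1) (2,0) (6,3)
row 1: (0,0) (1,4) (4,2) (6,1) (5,5) (3,3) (2,6)
row 2: (5,4) (2,1) (6,5) (0,3) (3,6) (1,2) (4,0)
row 3: (1,1) (6,3) (5,6) (3,2) (2,0) (4,5) (0,4)
row 4: (4,5) (5,6) (1,1) (2,0) (6,3) (0,4) (3,2)
row 5: (6,3) (3,2) (2,0) (4,5) (0,4) (5,6) (1,1)
row 6: (2,6) (0,0) (3,3) (1,4) (4,2) (6,1) (5,5)
Orthogonality requires all 49 pairs distinct.
But the pair (1,1) repeats: cell (0,4) has L1 = 1, L2 = 1, and cell (3,0) has L1 = 1, L2 = 1.
A repeated pair means some other pair never occurs (only 21 distinct pairs out of 49), so the squares are not orthogonal.
Conclusion: NO.

NO


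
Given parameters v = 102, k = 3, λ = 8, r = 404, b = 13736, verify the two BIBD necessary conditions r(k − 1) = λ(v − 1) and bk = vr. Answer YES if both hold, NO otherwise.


Condition (i): r(k − 1) = 404·2 = 808; λ(v − 1) = 8·101 = 808. Match? YES.
Condition (ii): bk = 13736·3 = 41208; vr = 102·404 = 41208. Match? YES.
Both conditions hold? YES.

YES


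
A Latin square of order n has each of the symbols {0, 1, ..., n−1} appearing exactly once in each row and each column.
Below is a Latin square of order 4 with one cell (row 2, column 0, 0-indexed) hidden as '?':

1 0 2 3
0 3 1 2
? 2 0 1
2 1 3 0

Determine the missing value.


Row 2 contains symbols [0, 1, 2] — missing [3].
Column 0 contains symbols [0, 1, 2] — missing [3].
The missing symbol must appear in both missing sets; intersection = [3].
Therefore the hidden value is 3.

Missing value = 3.


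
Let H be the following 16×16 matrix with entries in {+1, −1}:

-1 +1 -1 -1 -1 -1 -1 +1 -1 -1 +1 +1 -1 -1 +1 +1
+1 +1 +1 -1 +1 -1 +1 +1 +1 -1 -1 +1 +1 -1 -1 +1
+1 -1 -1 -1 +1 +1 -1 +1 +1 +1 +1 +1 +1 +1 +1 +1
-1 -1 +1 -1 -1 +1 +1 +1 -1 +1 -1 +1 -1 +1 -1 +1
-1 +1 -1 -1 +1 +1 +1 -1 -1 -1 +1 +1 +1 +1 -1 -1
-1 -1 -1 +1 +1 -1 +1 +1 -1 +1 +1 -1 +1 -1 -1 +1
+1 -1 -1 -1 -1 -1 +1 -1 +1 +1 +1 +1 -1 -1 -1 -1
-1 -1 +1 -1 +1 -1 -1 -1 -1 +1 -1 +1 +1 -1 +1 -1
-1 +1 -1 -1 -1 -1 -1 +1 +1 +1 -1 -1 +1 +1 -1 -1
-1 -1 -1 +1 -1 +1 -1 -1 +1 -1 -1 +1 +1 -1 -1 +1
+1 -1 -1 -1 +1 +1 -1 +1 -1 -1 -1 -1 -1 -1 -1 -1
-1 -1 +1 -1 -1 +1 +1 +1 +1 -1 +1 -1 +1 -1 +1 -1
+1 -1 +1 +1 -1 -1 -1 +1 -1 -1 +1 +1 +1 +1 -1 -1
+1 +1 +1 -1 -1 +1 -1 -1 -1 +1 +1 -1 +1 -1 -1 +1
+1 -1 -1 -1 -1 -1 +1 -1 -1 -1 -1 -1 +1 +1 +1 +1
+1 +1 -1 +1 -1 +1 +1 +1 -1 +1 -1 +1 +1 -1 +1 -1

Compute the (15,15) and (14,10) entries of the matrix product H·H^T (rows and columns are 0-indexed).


Row 10 of H: [1, -1, -1, -1, 1, 1, -1, 1, -1, -1, -1, -1, -1, -1, -1, -1].
Row 14 of H: [1, -1, -1, -1, -1, -1, 1, -1, -1, -1, -1, -1, 1, 1, 1, 1].
Row 15 of H: [1, 1, -1, 1, -1, 1, 1, 1, -1, 1, -1, 1, 1, -1, 1, -1].
(H·H^T)[15][15] = Σ_j H[15][j]·H[15][j] = (1)² + (1)² + (-1)² + (1)² + (-1)² + (1)² + (1)² + (1)² + (-1)² + (1)² + (-1)² + (1)² + (1)² + (-1)² + (1)² + (-1)² = 1 + 1 + 1 + 1 + 1 + 1 + 1 + 1 + 1 + 1 + 1 + 1 + 1 + 1 + 1 + 1 = 16.
(H·H^T)[14][10] = Σ_j H[14][j]·H[10][j] = (1)·(1) + (-1)·(-1) + (-1)·(-1) + (-1)·(-1) + (-1)·(1) + (-1)·(1) + (1)·(-1) + (-1)·(1) + (-1)·(-1) + (-1)·(-1) + (-1)·(-1) + (-1)·(-1) + (1)·(-1) + (1)·(-1) + (1)·(-1) + (1)·(-1) = 1 + 1 + 1 + 1 + -1 + -1 + -1 + -1 + 1 + 1 + 1 + 1 + -1 + -1 + -1 + -1 = 0.
So rows 14 and 10 are orthogonal; the diagonal entry equals n = 16.

(15,15) entry = 16; (14,10) entry = 0.


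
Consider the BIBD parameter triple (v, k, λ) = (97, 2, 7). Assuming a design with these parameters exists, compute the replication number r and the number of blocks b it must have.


Any 2-(v, k, λ) BIBD satisfies two necessary conditions:
  (i)  Each point sits in r blocks, and counting incidences through any fixed point gives r(k − 1) = λ(v − 1), so r = λ(v − 1)/(k − 1).
  (ii) Total incidences bk = vr, so b = vr/k.
Step 1: r = λ(v − 1)/(k − 1) = 7·(97 − 1)/(2 − 1) = 7·96/1 = 672/1 = 672.
Step 2: b = vr/k = 97·672/2 = 65184/2 = 32592.
Check integrality: r = 672 ∈ Z ✓, b = 32592 ∈ Z ✓.
(These identities are necessary conditions: they determine r and b for any design with these parameters, but do not by themselves prove that one exists.)

r = 672, b = 32592.


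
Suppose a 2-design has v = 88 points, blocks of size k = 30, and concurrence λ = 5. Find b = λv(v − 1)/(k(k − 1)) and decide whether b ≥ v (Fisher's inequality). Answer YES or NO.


b = λv(v − 1)/(k(k − 1)) = 5·88·87/(30·29) = 38280/870 = 44.
Compare with v = 88: b < v, so Fisher's inequality fails.

NO


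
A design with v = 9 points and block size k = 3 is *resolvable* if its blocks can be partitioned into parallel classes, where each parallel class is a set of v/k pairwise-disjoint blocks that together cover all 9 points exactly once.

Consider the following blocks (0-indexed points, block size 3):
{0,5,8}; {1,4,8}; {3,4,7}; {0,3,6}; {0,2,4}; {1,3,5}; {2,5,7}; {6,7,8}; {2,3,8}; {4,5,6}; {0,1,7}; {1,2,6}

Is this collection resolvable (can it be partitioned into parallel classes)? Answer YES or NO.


v = 9, block size k = 3, number of blocks = 12.
For resolvability, blocks must partition into parallel classes of size v/k = 3.
Total blocks must therefore be a multiple of 3: 12 = 3·4 + 0 ⇒ divisible ✓.
Greedy packing gives 4 candidate class(es). Each should be a full parallel class (size 3, covers all 9 points).
  Class 1 (3 blocks): {0,5,8}; {3,4,7}; {1,2,6}. Points covered: [0, 1, 2, 3, 4, 5, 6, 7, 8].
  Class 2 (3 blocks): {1,4,8}; {0,3,6}; {2,5,7}. Points covered: [0, 1, 2, 3, 4, 5, 6, 7, 8].
  Class 3 (3 blocks): {0,2,4}; {1,3,5}; {6,7,8}. Points covered: [0, 1, 2, 3, 4, 5, 6, 7, 8].
  Class 4 (3 blocks): {2,3,8}; {4,5,6}; {0,1,7}. Points covered: [0, 1, 2, 3, 4, 5, 6, 7, 8].
All classes full (size 3)? YES. All classes cover every point? YES.
Resolvable? YES.

YES


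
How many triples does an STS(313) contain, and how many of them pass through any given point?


An STS(v) is a 2-(v, 3, 1) BIBD: block size k = 3, λ = 1.
Replication: r(k − 1) = λ(v − 1) ⇒ r·2 = 313 − 1 = 312 ⇒ r = 156.
Block count: b = v(v − 1)/6 = 313·312/6 = 97656/6 = 16276.
(Check via bk = vr: 16276·3 = 48828 = 313·156 = 48828 ✓.)

r = 156, b = 16276.


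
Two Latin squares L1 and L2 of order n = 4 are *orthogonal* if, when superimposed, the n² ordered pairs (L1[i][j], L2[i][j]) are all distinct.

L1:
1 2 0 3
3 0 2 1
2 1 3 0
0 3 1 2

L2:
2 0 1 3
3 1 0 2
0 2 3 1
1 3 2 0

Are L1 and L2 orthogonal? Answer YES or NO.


Form the n² = 16 superimposed pairs (L1[i][j], L2[i][j]), row by row (rows and columns indexed from 0):
row 0: (1,2) (2,0) (0,1) (3,3)
row 1: (3,3) (0,1) (2,0) (1,2)
row 2: (2,0) (1,2) (3,3) (0,1)
row 3: (0,1) (3,3) (1,2) (2,0)
Orthogonality requires all 16 pairs distinct.
But the pair (3,3) repeats: cell (0,3) has L1 = 3, L2 = 3, and cell (1,0) has L1 = 3, L2 = 3.
A repeated pair means some other pair never occurs (only 4 distinct pairs out of 16), so the squares are not orthogonal.
Conclusion: NO.

NO


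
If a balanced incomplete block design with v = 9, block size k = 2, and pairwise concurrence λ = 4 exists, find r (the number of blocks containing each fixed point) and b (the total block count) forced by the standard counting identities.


Any 2-(v, k, λ) BIBD satisfies two necessary conditions:
  (i)  Each point sits in r blocks, and counting incidences through any fixed point gives r(k − 1) = λ(v − 1), so r = λ(v − 1)/(k − 1).
  (ii) Total incidences bk = vr, so b = vr/k.
Step 1: r = λ(v − 1)/(k − 1) = 4·(9 − 1)/(2 − 1) = 4·8/1 = 32/1 = 32.
Step 2: b = vr/k = 9·32/2 = 288/2 = 144.
Check integrality: r = 32 ∈ Z ✓, b = 144 ∈ Z ✓.
(These identities are necessary conditions: they determine r and b for any design with these parameters, but do not by themselves prove that one exists.)

r = 32, b = 144.
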